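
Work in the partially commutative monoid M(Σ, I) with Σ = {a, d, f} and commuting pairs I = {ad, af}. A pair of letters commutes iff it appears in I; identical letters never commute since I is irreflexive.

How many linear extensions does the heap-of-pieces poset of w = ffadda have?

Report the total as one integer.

0(f) covers ∅
1(f) covers 0:f
2(a) covers ∅
3(d) covers 1:f
4(d) covers 3:d
5(a) covers 2:a
floor of heap: 0:f, 2:a
completions by unplaced set U, small U first (add the entries for U minus each lowest piece of U):
  |U|=1: {4}:1  {5}:1
  |U|=2: {2,5}:1  {3,4}:1  {4,5}:2
  |U|=3: {1,3,4}:1  {2,4,5}:3  {3,4,5}:3
  |U|=4: {0,1,3,4}:1  {1,3,4,5}:4  {2,3,4,5}:6
  start at 0(f): 10
  start at 2(a): 5
sum over floor = 15

15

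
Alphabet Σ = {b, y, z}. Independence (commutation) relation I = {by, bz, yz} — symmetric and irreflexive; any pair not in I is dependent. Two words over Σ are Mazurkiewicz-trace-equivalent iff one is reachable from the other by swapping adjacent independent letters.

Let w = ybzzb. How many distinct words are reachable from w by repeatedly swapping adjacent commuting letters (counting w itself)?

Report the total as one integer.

30

drop 0:y onto floor
drop 1:b onto floor
drop 2:z onto floor
drop 3:z onto {2:z}
drop 4:b onto {1:b}
ground layer = {0:y, 1:b, 2:z}
drop-orders for the pieces not yet dropped (sum over which currently-grounded one goes next):
  1 to go: {0} 1  {3} 1  {4} 1
  2 to go: {0,3} 2  {0,4} 2  {1,4} 1  {2,3} 1  {3,4} 2
  3 to go: {0,1,4} 3  {0,2,3} 3  {0,3,4} 6  {1,3,4} 3  {2,3,4} 3
  if 0:y drops first: 6 orders
  if 1:b drops first: 12 orders
  if 2:z drops first: 12 orders
heap linearizations: 30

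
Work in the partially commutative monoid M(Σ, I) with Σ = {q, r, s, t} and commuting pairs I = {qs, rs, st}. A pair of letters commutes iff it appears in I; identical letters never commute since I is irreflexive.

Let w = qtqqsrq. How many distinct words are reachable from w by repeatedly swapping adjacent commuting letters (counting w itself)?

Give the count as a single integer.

7

piece 0:q — minimal
piece 1:t rests on {0:q}
piece 2:q rests on {1:t}
piece 3:q rests on {2:q}
piece 4:s — minimal
piece 5:r rests on {3:q}
piece 6:q rests on {5:r}
minimal pieces: {0:q, 4:s}
ways to finish when only these pieces remain (= sum over removing one remaining piece with nothing left below it):
  1 left: {4}→1  {6}→1
  2 left: {4,6}→2  {5,6}→1
  3 left: {3,5,6}→1  {4,5,6}→3
  4 left: {2,3,5,6}→1  {3,4,5,6}→4
  5 left: {1,2,3,5,6}→1  {2,3,4,5,6}→5
  placing 0:q first → 6 extensions
  placing 4:s first → 1 extensions
total linear extensions = 7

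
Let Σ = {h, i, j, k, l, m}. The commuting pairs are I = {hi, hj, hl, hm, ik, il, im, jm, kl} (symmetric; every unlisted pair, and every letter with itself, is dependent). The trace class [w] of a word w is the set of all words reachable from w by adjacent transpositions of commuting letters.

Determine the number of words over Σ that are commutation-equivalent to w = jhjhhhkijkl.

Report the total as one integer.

drop 0:j onto floor
drop 1:h onto floor
drop 2:j onto {0:j}
drop 3:h onto {1:h}
drop 4:h onto {3:h}
drop 5:h onto {4:h}
drop 6:k onto {2:j, 5:h}
drop 7:i onto {2:j}
drop 8:j onto {6:k, 7:i}
drop 9:k onto {8:j}
drop 10:l onto {8:j}
ground layer = {0:j, 1:h}
drop-orders for the pieces not yet dropped (sum over which currently-grounded one goes next):
  1 to go: {9} 1  {10} 1
  2 to go: {9,10} 2
  3 to go: {8,9,10} 2
  4 to go: {6,8,9,10} 2  {7,8,9,10} 2
  5 to go: {5,6,8,9,10} 2  {6,7,8,9,10} 4
  6 to go: {2,6,7,8,9,10} 4  {4,5,6,8,9,10} 2  {5,6,7,8,9,10} 6
  7 to go: {0,2,6,7,8,9,10} 4  {2,5,6,7,8,9,10} 10  {3,4,5,6,8,9,10} 2  {4,5,6,7,8,9,10} 8
  8 to go: {0,2,5,6,7,8,9,10} 14  {1,3,4,5,6,8,9,10} 2  {2,4,5,6,7,8,9,10} 18  {3,4,5,6,7,8,9,10} 10
  9 to go: {0,2,4,5,6,7,8,9,10} 32  {1,3,4,5,6,7,8,9,10} 12  {2,3,4,5,6,7,8,9,10} 28
  if 0:j drops first: 40 orders
  if 1:h drops first: 60 orders
heap linearizations: 100

100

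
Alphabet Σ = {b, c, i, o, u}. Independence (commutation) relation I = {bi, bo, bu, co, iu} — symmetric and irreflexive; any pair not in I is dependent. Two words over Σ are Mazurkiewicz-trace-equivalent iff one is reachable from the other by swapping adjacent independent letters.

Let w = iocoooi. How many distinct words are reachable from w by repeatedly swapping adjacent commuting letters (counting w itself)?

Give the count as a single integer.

5

drop 0:i onto floor
drop 1:o onto {0:i}
drop 2:c onto {0:i}
drop 3:o onto {1:o}
drop 4:o onto {3:o}
drop 5:o onto {4:o}
drop 6:i onto {2:c, 5:o}
ground layer = {0:i}
drop-orders for the pieces not yet dropped (sum over which currently-grounded one goes next):
  1 to go: {6} 1
  2 to go: {2,6} 1  {5,6} 1
  3 to go: {2,5,6} 2  {4,5,6} 1
  4 to go: {2,4,5,6} 3  {3,4,5,6} 1
  5 to go: {1,3,4,5,6} 1  {2,3,4,5,6} 4
  if 0:i drops first: 5 orders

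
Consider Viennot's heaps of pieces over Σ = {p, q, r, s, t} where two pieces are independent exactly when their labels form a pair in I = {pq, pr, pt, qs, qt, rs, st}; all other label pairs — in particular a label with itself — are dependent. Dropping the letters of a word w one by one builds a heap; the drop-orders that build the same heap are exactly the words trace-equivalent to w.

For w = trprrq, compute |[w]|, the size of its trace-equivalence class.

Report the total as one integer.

0(t) covers ∅
1(r) covers 0:t
2(p) covers ∅
3(r) covers 1:r
4(r) covers 3:r
5(q) covers 4:r
floor of heap: 0:t, 2:p
completions by unplaced set U, small U first (add the entries for U minus each lowest piece of U):
  |U|=1: {2}:1  {5}:1
  |U|=2: {2,5}:2  {4,5}:1
  |U|=3: {2,4,5}:3  {3,4,5}:1
  |U|=4: {1,3,4,5}:1  {2,3,4,5}:4
  start at 0(t): 5
  start at 2(p): 1
sum over floor = 6

6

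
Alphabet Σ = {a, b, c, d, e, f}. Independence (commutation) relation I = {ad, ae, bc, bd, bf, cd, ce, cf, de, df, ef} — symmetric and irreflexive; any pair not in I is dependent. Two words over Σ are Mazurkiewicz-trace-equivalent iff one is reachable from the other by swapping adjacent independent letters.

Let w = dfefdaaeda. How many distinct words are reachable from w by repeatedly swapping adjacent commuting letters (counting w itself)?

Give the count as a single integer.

piece 0:d — minimal
piece 1:f — minimal
piece 2:e — minimal
piece 3:f rests on {1:f}
piece 4:d rests on {0:d}
piece 5:a rests on {3:f}
piece 6:a rests on {5:a}
piece 7:e rests on {2:e}
piece 8:d rests on {4:d}
piece 9:a rests on {6:a}
minimal pieces: {0:d, 1:f, 2:e}
ways to finish when only these pieces remain (= sum over removing one remaining piece with nothing left below it):
  1 left: {7}→1  {8}→1  {9}→1
  2 left: {2,7}→1  {4,8}→1  {6,9}→1  {7,8}→2  {7,9}→2  {8,9}→2
  3 left: {0,4,8}→1  {2,7,8}→3  {2,7,9}→3  {4,7,8}→3  {4,8,9}→3  {5,6,9}→1  {6,7,9}→3  {6,8,9}→3  {7,8,9}→6
  4 left: {0,4,7,8}→4  {0,4,8,9}→4  {2,4,7,8}→6  {2,6,7,9}→6  {2,7,8,9}→12  {3,5,6,9}→1  {4,6,8,9}→6  {4,7,8,9}→12  {5,6,7,9}→4  {5,6,8,9}→4  {6,7,8,9}→12
  5 left: {0,2,4,7,8}→10  {0,4,6,8,9}→10  {0,4,7,8,9}→20  {1,3,5,6,9}→1  {2,4,7,8,9}→30  {2,5,6,7,9}→10  {2,6,7,8,9}→30  {3,5,6,7,9}→5  {3,5,6,8,9}→5  {4,5,6,8,9}→10  {4,6,7,8,9}→30  {5,6,7,8,9}→20
  6 left: {0,2,4,7,8,9}→60  {0,4,5,6,8,9}→20  {0,4,6,7,8,9}→60  {1,3,5,6,7,9}→6  {1,3,5,6,8,9}→6  {2,3,5,6,7,9}→15  {2,4,6,7,8,9}→90  {2,5,6,7,8,9}→60  {3,4,5,6,8,9}→15  {3,5,6,7,8,9}→30  {4,5,6,7,8,9}→60
  7 left: {0,2,4,6,7,8,9}→210  {0,3,4,5,6,8,9}→35  {0,4,5,6,7,8,9}→140  {1,2,3,5,6,7,9}→21  {1,3,4,5,6,8,9}→21  {1,3,5,6,7,8,9}→42  {2,3,5,6,7,8,9}→105  {2,4,5,6,7,8,9}→210  {3,4,5,6,7,8,9}→105
  8 left: {0,1,3,4,5,6,8,9}→56  {0,2,4,5,6,7,8,9}→560  {0,3,4,5,6,7,8,9}→280  {1,2,3,5,6,7,8,9}→168  {1,3,4,5,6,7,8,9}→168  {2,3,4,5,6,7,8,9}→420
  placing 0:d first → 756 extensions
  placing 1:f first → 1260 extensions
  placing 2:e first → 504 extensions
total linear extensions = 2520

2520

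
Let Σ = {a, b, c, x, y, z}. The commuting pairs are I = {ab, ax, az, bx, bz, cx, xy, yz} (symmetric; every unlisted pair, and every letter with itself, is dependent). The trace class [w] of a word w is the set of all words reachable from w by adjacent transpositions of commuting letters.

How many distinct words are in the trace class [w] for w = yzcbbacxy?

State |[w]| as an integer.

0(y) covers ∅
1(z) covers ∅
2(c) covers 0:y, 1:z
3(b) covers 2:c
4(b) covers 3:b
5(a) covers 2:c
6(c) covers 4:b, 5:a
7(x) covers 1:z
8(y) covers 6:c
floor of heap: 0:y, 1:z
completions by unplaced set U, small U first (add the entries for U minus each lowest piece of U):
  |U|=1: {7}:1  {8}:1
  |U|=2: {6,8}:1  {7,8}:2
  |U|=3: {4,6,8}:1  {5,6,8}:1  {6,7,8}:3
  |U|=4: {3,4,6,8}:1  {4,5,6,8}:2  {4,6,7,8}:4  {5,6,7,8}:4
  |U|=5: {3,4,5,6,8}:3  {3,4,6,7,8}:5  {4,5,6,7,8}:10
  |U|=6: {2,3,4,5,6,8}:3  {3,4,5,6,7,8}:18
  |U|=7: {0,2,3,4,5,6,8}:3  {2,3,4,5,6,7,8}:21
  start at 0(y): 21
  start at 1(z): 24
sum over floor = 45

45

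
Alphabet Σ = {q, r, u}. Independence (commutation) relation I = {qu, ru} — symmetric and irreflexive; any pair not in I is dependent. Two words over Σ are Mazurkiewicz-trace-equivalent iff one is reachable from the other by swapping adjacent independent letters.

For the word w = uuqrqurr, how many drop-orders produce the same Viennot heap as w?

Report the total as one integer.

56

0(u) covers ∅
1(u) covers 0:u
2(q) covers ∅
3(r) covers 2:q
4(q) covers 3:r
5(u) covers 1:u
6(r) covers 4:q
7(r) covers 6:r
floor of heap: 0:u, 2:q
completions by unplaced set U, small U first (add the entries for U minus each lowest piece of U):
  |U|=1: {5}:1  {7}:1
  |U|=2: {1,5}:1  {5,7}:2  {6,7}:1
  |U|=3: {0,1,5}:1  {1,5,7}:3  {4,6,7}:1  {5,6,7}:3
  |U|=4: {0,1,5,7}:4  {1,5,6,7}:6  {3,4,6,7}:1  {4,5,6,7}:4
  |U|=5: {0,1,5,6,7}:10  {1,4,5,6,7}:10  {2,3,4,6,7}:1  {3,4,5,6,7}:5
  |U|=6: {0,1,4,5,6,7}:20  {1,3,4,5,6,7}:15  {2,3,4,5,6,7}:6
  start at 0(u): 21
  start at 2(q): 35
sum over floor = 56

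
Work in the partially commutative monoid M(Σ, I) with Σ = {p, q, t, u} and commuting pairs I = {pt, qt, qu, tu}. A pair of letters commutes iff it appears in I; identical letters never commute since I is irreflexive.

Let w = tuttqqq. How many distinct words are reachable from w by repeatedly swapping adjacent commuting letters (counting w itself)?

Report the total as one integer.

140

drop 0:t onto floor
drop 1:u onto floor
drop 2:t onto {0:t}
drop 3:t onto {2:t}
drop 4:q onto floor
drop 5:q onto {4:q}
drop 6:q onto {5:q}
ground layer = {0:t, 1:u, 4:q}
drop-orders for the pieces not yet dropped (sum over which currently-grounded one goes next):
  1 to go: {1} 1  {3} 1  {6} 1
  2 to go: {1,3} 2  {1,6} 2  {2,3} 1  {3,6} 2  {5,6} 1
  3 to go: {0,2,3} 1  {1,2,3} 3  {1,3,6} 6  {1,5,6} 3  {2,3,6} 3  {3,5,6} 3  {4,5,6} 1
  4 to go: {0,1,2,3} 4  {0,2,3,6} 4  {1,2,3,6} 12  {1,3,5,6} 12  {1,4,5,6} 4  {2,3,5,6} 6  {3,4,5,6} 4
  5 to go: {0,1,2,3,6} 20  {0,2,3,5,6} 10  {1,2,3,5,6} 30  {1,3,4,5,6} 20  {2,3,4,5,6} 10
  if 0:t drops first: 60 orders
  if 1:u drops first: 20 orders
  if 4:q drops first: 60 orders
heap linearizations: 140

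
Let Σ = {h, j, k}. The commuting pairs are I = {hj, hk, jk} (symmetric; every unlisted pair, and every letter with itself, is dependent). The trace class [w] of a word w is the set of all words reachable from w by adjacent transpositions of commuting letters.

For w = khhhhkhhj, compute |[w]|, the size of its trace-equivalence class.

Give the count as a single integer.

drop 0:k onto floor
drop 1:h onto floor
drop 2:h onto {1:h}
drop 3:h onto {2:h}
drop 4:h onto {3:h}
drop 5:k onto {0:k}
drop 6:h onto {4:h}
drop 7:h onto {6:h}
drop 8:j onto floor
ground layer = {0:k, 1:h, 8:j}
drop-orders for the pieces not yet dropped (sum over which currently-grounded one goes next):
  1 to go: {5} 1  {7} 1  {8} 1
  2 to go: {0,5} 1  {5,7} 2  {5,8} 2  {6,7} 1  {7,8} 2
  3 to go: {0,5,7} 3  {0,5,8} 3  {4,6,7} 1  {5,6,7} 3  {5,7,8} 6  {6,7,8} 3
  4 to go: {0,5,6,7} 6  {0,5,7,8} 12  {3,4,6,7} 1  {4,5,6,7} 4  {4,6,7,8} 4  {5,6,7,8} 12
  5 to go: {0,4,5,6,7} 10  {0,5,6,7,8} 30  {2,3,4,6,7} 1  {3,4,5,6,7} 5  {3,4,6,7,8} 5  {4,5,6,7,8} 20
  6 to go: {0,3,4,5,6,7} 15  {0,4,5,6,7,8} 60  {1,2,3,4,6,7} 1  {2,3,4,5,6,7} 6  {2,3,4,6,7,8} 6  {3,4,5,6,7,8} 30
  7 to go: {0,2,3,4,5,6,7} 21  {0,3,4,5,6,7,8} 105  {1,2,3,4,5,6,7} 7  {1,2,3,4,6,7,8} 7  {2,3,4,5,6,7,8} 42
  if 0:k drops first: 56 orders
  if 1:h drops first: 168 orders
  if 8:j drops first: 28 orders
heap linearizations: 252

252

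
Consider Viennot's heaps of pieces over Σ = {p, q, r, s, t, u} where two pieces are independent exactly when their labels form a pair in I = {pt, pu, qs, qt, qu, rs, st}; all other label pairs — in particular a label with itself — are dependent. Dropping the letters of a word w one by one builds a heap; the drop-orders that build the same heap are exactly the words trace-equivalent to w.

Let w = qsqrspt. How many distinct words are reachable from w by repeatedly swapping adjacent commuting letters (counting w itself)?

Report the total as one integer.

drop 0:q onto floor
drop 1:s onto floor
drop 2:q onto {0:q}
drop 3:r onto {2:q}
drop 4:s onto {1:s}
drop 5:p onto {3:r, 4:s}
drop 6:t onto {3:r}
ground layer = {0:q, 1:s}
drop-orders for the pieces not yet dropped (sum over which currently-grounded one goes next):
  1 to go: {5} 1  {6} 1
  2 to go: {4,5} 1  {5,6} 2
  3 to go: {1,4,5} 1  {3,5,6} 2  {4,5,6} 3
  4 to go: {1,4,5,6} 4  {2,3,5,6} 2  {3,4,5,6} 5
  5 to go: {0,2,3,5,6} 2  {1,3,4,5,6} 9  {2,3,4,5,6} 7
  if 0:q drops first: 16 orders
  if 1:s drops first: 9 orders
heap linearizations: 25

25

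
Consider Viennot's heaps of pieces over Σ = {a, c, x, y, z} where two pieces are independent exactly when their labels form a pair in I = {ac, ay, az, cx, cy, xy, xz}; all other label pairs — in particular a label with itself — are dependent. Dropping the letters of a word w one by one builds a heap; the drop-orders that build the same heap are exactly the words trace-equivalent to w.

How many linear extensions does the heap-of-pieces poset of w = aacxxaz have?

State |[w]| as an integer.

21

piece 0:a — minimal
piece 1:a rests on {0:a}
piece 2:c — minimal
piece 3:x rests on {1:a}
piece 4:x rests on {3:x}
piece 5:a rests on {4:x}
piece 6:z rests on {2:c}
minimal pieces: {0:a, 2:c}
ways to finish when only these pieces remain (= sum over removing one remaining piece with nothing left below it):
  1 left: {5}→1  {6}→1
  2 left: {2,6}→1  {4,5}→1  {5,6}→2
  3 left: {2,5,6}→3  {3,4,5}→1  {4,5,6}→3
  4 left: {1,3,4,5}→1  {2,4,5,6}→6  {3,4,5,6}→4
  5 left: {0,1,3,4,5}→1  {1,3,4,5,6}→5  {2,3,4,5,6}→10
  placing 0:a first → 15 extensions
  placing 2:c first → 6 extensions
total linear extensions = 21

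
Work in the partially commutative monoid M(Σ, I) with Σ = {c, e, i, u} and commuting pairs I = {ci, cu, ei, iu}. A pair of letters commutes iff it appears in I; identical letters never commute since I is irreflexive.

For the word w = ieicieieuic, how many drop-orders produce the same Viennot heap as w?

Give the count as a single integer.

0(i) covers ∅
1(e) covers ∅
2(i) covers 0:i
3(c) covers 1:e
4(i) covers 2:i
5(e) covers 3:c
6(i) covers 4:i
7(e) covers 5:e
8(u) covers 7:e
9(i) covers 6:i
10(c) covers 7:e
floor of heap: 0:i, 1:e
completions by unplaced set U, small U first (add the entries for U minus each lowest piece of U):
  |U|=1: {8}:1  {9}:1  {10}:1
  |U|=2: {6,9}:1  {8,9}:2  {8,10}:2  {9,10}:2
  |U|=3: {4,6,9}:1  {6,8,9}:3  {6,9,10}:3  {7,8,10}:2  {8,9,10}:6
  |U|=4: {2,4,6,9}:1  {4,6,8,9}:4  {4,6,9,10}:4  {5,7,8,10}:2  {6,8,9,10}:12  {7,8,9,10}:8
  |U|=5: {0,2,4,6,9}:1  {2,4,6,8,9}:5  {2,4,6,9,10}:5  {3,5,7,8,10}:2  {4,6,8,9,10}:20  {5,7,8,9,10}:10  {6,7,8,9,10}:20
  |U|=6: {0,2,4,6,8,9}:6  {0,2,4,6,9,10}:6  {1,3,5,7,8,10}:2  {2,4,6,8,9,10}:30  {3,5,7,8,9,10}:12  {4,6,7,8,9,10}:40  {5,6,7,8,9,10}:30
  |U|=7: {0,2,4,6,8,9,10}:42  {1,3,5,7,8,9,10}:14  {2,4,6,7,8,9,10}:70  {3,5,6,7,8,9,10}:42  {4,5,6,7,8,9,10}:70
  |U|=8: {0,2,4,6,7,8,9,10}:112  {1,3,5,6,7,8,9,10}:56  {2,4,5,6,7,8,9,10}:140  {3,4,5,6,7,8,9,10}:112
  |U|=9: {0,2,4,5,6,7,8,9,10}:252  {1,3,4,5,6,7,8,9,10}:168  {2,3,4,5,6,7,8,9,10}:252
  start at 0(i): 420
  start at 1(e): 504
sum over floor = 924

924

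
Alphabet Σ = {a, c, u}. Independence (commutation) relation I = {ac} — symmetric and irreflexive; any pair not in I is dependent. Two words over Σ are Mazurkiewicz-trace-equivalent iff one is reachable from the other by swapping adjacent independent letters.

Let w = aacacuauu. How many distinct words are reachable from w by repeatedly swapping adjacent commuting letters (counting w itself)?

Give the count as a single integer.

drop 0:a onto floor
drop 1:a onto {0:a}
drop 2:c onto floor
drop 3:a onto {1:a}
drop 4:c onto {2:c}
drop 5:u onto {3:a, 4:c}
drop 6:a onto {5:u}
drop 7:u onto {6:a}
drop 8:u onto {7:u}
ground layer = {0:a, 2:c}
drop-orders for the pieces not yet dropped (sum over which currently-grounded one goes next):
  1 to go: {8} 1
  2 to go: {7,8} 1
  3 to go: {6,7,8} 1
  4 to go: {5,6,7,8} 1
  5 to go: {3,5,6,7,8} 1  {4,5,6,7,8} 1
  6 to go: {1,3,5,6,7,8} 1  {2,4,5,6,7,8} 1  {3,4,5,6,7,8} 2
  7 to go: {0,1,3,5,6,7,8} 1  {1,3,4,5,6,7,8} 3  {2,3,4,5,6,7,8} 3
  if 0:a drops first: 6 orders
  if 2:c drops first: 4 orders
heap linearizations: 10

10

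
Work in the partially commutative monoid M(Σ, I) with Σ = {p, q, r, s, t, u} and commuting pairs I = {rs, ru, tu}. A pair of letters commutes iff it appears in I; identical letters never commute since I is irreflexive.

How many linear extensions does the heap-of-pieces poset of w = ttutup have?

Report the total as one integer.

drop 0:t onto floor
drop 1:t onto {0:t}
drop 2:u onto floor
drop 3:t onto {1:t}
drop 4:u onto {2:u}
drop 5:p onto {3:t, 4:u}
ground layer = {0:t, 2:u}
drop-orders for the pieces not yet dropped (sum over which currently-grounded one goes next):
  1 to go: {5} 1
  2 to go: {3,5} 1  {4,5} 1
  3 to go: {1,3,5} 1  {2,4,5} 1  {3,4,5} 2
  4 to go: {0,1,3,5} 1  {1,3,4,5} 3  {2,3,4,5} 3
  if 0:t drops first: 6 orders
  if 2:u drops first: 4 orders
heap linearizations: 10

10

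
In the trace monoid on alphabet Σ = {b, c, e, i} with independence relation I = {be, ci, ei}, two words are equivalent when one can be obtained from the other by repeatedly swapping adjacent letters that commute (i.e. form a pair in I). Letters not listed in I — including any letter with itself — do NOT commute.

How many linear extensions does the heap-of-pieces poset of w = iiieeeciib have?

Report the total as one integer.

drop 0:i onto floor
drop 1:i onto {0:i}
drop 2:i onto {1:i}
drop 3:e onto floor
drop 4:e onto {3:e}
drop 5:e onto {4:e}
drop 6:c onto {5:e}
drop 7:i onto {2:i}
drop 8:i onto {7:i}
drop 9:b onto {6:c, 8:i}
ground layer = {0:i, 3:e}
drop-orders for the pieces not yet dropped (sum over which currently-grounded one goes next):
  1 to go: {9} 1
  2 to go: {6,9} 1  {8,9} 1
  3 to go: {5,6,9} 1  {6,8,9} 2  {7,8,9} 1
  4 to go: {2,7,8,9} 1  {4,5,6,9} 1  {5,6,8,9} 3  {6,7,8,9} 3
  5 to go: {1,2,7,8,9} 1  {2,6,7,8,9} 4  {3,4,5,6,9} 1  {4,5,6,8,9} 4  {5,6,7,8,9} 6
  6 to go: {0,1,2,7,8,9} 1  {1,2,6,7,8,9} 5  {2,5,6,7,8,9} 10  {3,4,5,6,8,9} 5  {4,5,6,7,8,9} 10
  7 to go: {0,1,2,6,7,8,9} 6  {1,2,5,6,7,8,9} 15  {2,4,5,6,7,8,9} 20  {3,4,5,6,7,8,9} 15
  8 to go: {0,1,2,5,6,7,8,9} 21  {1,2,4,5,6,7,8,9} 35  {2,3,4,5,6,7,8,9} 35
  if 0:i drops first: 70 orders
  if 3:e drops first: 56 orders
heap linearizations: 126

126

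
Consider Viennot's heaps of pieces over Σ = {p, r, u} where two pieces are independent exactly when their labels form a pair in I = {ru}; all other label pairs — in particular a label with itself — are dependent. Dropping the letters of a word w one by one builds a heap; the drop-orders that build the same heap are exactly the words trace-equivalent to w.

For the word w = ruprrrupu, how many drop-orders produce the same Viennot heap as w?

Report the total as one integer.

0(r) covers ∅
1(u) covers ∅
2(p) covers 0:r, 1:u
3(r) covers 2:p
4(r) covers 3:r
5(r) covers 4:r
6(u) covers 2:p
7(p) covers 5:r, 6:u
8(u) covers 7:p
floor of heap: 0:r, 1:u
completions by unplaced set U, small U first (add the entries for U minus each lowest piece of U):
  |U|=1: {8}:1
  |U|=2: {7,8}:1
  |U|=3: {5,7,8}:1  {6,7,8}:1
  |U|=4: {4,5,7,8}:1  {5,6,7,8}:2
  |U|=5: {3,4,5,7,8}:1  {4,5,6,7,8}:3
  |U|=6: {3,4,5,6,7,8}:4
  |U|=7: {2,3,4,5,6,7,8}:4
  start at 0(r): 4
  start at 1(u): 4
sum over floor = 8

8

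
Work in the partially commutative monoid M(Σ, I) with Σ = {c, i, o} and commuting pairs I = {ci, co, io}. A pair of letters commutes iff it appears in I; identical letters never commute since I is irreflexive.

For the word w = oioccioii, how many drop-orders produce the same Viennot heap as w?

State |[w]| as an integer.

1260

#0=o has no predecessor
#1=i has no predecessor
#2=o depends on [0:o]
#3=c has no predecessor
#4=c depends on [3:c]
#5=i depends on [1:i]
#6=o depends on [2:o]
#7=i depends on [5:i]
#8=i depends on [7:i]
sources: [0:o, 1:i, 3:c]
N(rest) = Σ N(rest − s) over sources s of rest; N(one piece) = 1:
  size 1 → [4]=1  [6]=1  [8]=1
  size 2 → [2,6]=1  [3,4]=1  [4,6]=2  [4,8]=2  [6,8]=2  [7,8]=1
  size 3 → [0,2,6]=1  [2,4,6]=3  [2,6,8]=3  [3,4,6]=3  [3,4,8]=3  [4,6,8]=6  [4,7,8]=3  [5,7,8]=1  [6,7,8]=3
  size 4 → [0,2,4,6]=4  [0,2,6,8]=4  [1,5,7,8]=1  [2,3,4,6]=6  [2,4,6,8]=12  [2,6,7,8]=6  [3,4,6,8]=12  [3,4,7,8]=6  [4,5,7,8]=4  [4,6,7,8]=12  [5,6,7,8]=4
  size 5 → [0,2,3,4,6]=10  [0,2,4,6,8]=20  [0,2,6,7,8]=10  [1,4,5,7,8]=5  [1,5,6,7,8]=5  [2,3,4,6,8]=30  [2,4,6,7,8]=30  [2,5,6,7,8]=10  [3,4,5,7,8]=10  [3,4,6,7,8]=30  [4,5,6,7,8]=20
  size 6 → [0,2,3,4,6,8]=60  [0,2,4,6,7,8]=60  [0,2,5,6,7,8]=20  [1,2,5,6,7,8]=15  [1,3,4,5,7,8]=15  [1,4,5,6,7,8]=30  [2,3,4,6,7,8]=90  [2,4,5,6,7,8]=60  [3,4,5,6,7,8]=60
  size 7 → [0,1,2,5,6,7,8]=35  [0,2,3,4,6,7,8]=210  [0,2,4,5,6,7,8]=140  [1,2,4,5,6,7,8]=105  [1,3,4,5,6,7,8]=105  [2,3,4,5,6,7,8]=210
  first=0(o) contributes 420
  first=1(i) contributes 560
  first=3(c) contributes 280
|[w]| = 1260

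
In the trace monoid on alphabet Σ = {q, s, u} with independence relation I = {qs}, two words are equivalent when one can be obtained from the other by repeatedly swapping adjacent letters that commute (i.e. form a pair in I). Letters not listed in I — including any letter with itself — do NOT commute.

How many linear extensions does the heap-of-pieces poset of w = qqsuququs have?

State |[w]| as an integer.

3

0(q) covers ∅
1(q) covers 0:q
2(s) covers ∅
3(u) covers 1:q, 2:s
4(q) covers 3:u
5(u) covers 4:q
6(q) covers 5:u
7(u) covers 6:q
8(s) covers 7:u
floor of heap: 0:q, 2:s
completions by unplaced set U, small U first (add the entries for U minus each lowest piece of U):
  |U|=1: {8}:1
  |U|=2: {7,8}:1
  |U|=3: {6,7,8}:1
  |U|=4: {5,6,7,8}:1
  |U|=5: {4,5,6,7,8}:1
  |U|=6: {3,4,5,6,7,8}:1
  |U|=7: {1,3,4,5,6,7,8}:1  {2,3,4,5,6,7,8}:1
  start at 0(q): 2
  start at 2(s): 1
sum over floor = 3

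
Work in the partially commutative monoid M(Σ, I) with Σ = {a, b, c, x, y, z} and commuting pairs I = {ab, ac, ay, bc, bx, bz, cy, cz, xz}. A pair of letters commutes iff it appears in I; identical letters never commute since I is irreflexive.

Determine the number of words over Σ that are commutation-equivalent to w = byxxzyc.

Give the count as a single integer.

7

drop 0:b onto floor
drop 1:y onto {0:b}
drop 2:x onto {1:y}
drop 3:x onto {2:x}
drop 4:z onto {1:y}
drop 5:y onto {3:x, 4:z}
drop 6:c onto {3:x}
ground layer = {0:b}
drop-orders for the pieces not yet dropped (sum over which currently-grounded one goes next):
  1 to go: {5} 1  {6} 1
  2 to go: {4,5} 1  {5,6} 2
  3 to go: {3,5,6} 2  {4,5,6} 3
  4 to go: {2,3,5,6} 2  {3,4,5,6} 5
  5 to go: {2,3,4,5,6} 7
  if 0:b drops first: 7 orders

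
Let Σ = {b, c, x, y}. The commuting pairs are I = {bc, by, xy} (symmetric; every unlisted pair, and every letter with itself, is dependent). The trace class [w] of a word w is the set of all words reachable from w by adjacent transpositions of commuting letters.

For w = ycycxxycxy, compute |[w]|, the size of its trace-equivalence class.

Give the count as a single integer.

drop 0:y onto floor
drop 1:c onto {0:y}
drop 2:y onto {1:c}
drop 3:c onto {2:y}
drop 4:x onto {3:c}
drop 5:x onto {4:x}
drop 6:y onto {3:c}
drop 7:c onto {5:x, 6:y}
drop 8:x onto {7:c}
drop 9:y onto {7:c}
ground layer = {0:y}
drop-orders for the pieces not yet dropped (sum over which currently-grounded one goes next):
  1 to go: {8} 1  {9} 1
  2 to go: {8,9} 2
  3 to go: {7,8,9} 2
  4 to go: {5,7,8,9} 2  {6,7,8,9} 2
  5 to go: {4,5,7,8,9} 2  {5,6,7,8,9} 4
  6 to go: {4,5,6,7,8,9} 6
  7 to go: {3,4,5,6,7,8,9} 6
  8 to go: {2,3,4,5,6,7,8,9} 6
  if 0:y drops first: 6 orders

6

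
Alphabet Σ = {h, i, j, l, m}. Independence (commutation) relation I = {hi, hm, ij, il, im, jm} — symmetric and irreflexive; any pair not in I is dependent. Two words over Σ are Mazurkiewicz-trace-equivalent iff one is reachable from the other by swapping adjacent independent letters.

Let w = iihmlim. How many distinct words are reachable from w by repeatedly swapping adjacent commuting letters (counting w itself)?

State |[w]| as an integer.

drop 0:i onto floor
drop 1:i onto {0:i}
drop 2:h onto floor
drop 3:m onto floor
drop 4:l onto {2:h, 3:m}
drop 5:i onto {1:i}
drop 6:m onto {4:l}
ground layer = {0:i, 2:h, 3:m}
drop-orders for the pieces not yet dropped (sum over which currently-grounded one goes next):
  1 to go: {5} 1  {6} 1
  2 to go: {1,5} 1  {4,6} 1  {5,6} 2
  3 to go: {0,1,5} 1  {1,5,6} 3  {2,4,6} 1  {3,4,6} 1  {4,5,6} 3
  4 to go: {0,1,5,6} 4  {1,4,5,6} 6  {2,3,4,6} 2  {2,4,5,6} 4  {3,4,5,6} 4
  5 to go: {0,1,4,5,6} 10  {1,2,4,5,6} 10  {1,3,4,5,6} 10  {2,3,4,5,6} 10
  if 0:i drops first: 30 orders
  if 2:h drops first: 20 orders
  if 3:m drops first: 20 orders
heap linearizations: 70

70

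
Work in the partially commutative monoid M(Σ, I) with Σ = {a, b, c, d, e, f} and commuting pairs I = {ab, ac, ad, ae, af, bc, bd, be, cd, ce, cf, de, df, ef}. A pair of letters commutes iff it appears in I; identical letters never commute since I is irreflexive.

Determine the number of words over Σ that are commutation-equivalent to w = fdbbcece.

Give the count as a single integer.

0(f) covers ∅
1(d) covers ∅
2(b) covers 0:f
3(b) covers 2:b
4(c) covers ∅
5(e) covers ∅
6(c) covers 4:c
7(e) covers 5:e
floor of heap: 0:f, 1:d, 4:c, 5:e
completions by unplaced set U, small U first (add the entries for U minus each lowest piece of U):
  |U|=1: {1}:1  {3}:1  {6}:1  {7}:1
  |U|=2: {1,3}:2  {1,6}:2  {1,7}:2  {2,3}:1  {3,6}:2  {3,7}:2  {4,6}:1  {5,7}:1  {6,7}:2
  |U|=3: {0,2,3}:1  {1,2,3}:3  {1,3,6}:6  {1,3,7}:6  {1,4,6}:3  {1,5,7}:3  {1,6,7}:6  {2,3,6}:3  {2,3,7}:3  {3,4,6}:3  {3,5,7}:3  {3,6,7}:6  {4,6,7}:3  {5,6,7}:3
  |U|=4: {0,1,2,3}:4  {0,2,3,6}:4  {0,2,3,7}:4  {1,2,3,6}:12  {1,2,3,7}:12  {1,3,4,6}:12  {1,3,5,7}:12  {1,3,6,7}:24  {1,4,6,7}:12  {1,5,6,7}:12  {2,3,4,6}:6  {2,3,5,7}:6  {2,3,6,7}:12  {3,4,6,7}:12  {3,5,6,7}:12  {4,5,6,7}:6
  |U|=5: {0,1,2,3,6}:20  {0,1,2,3,7}:20  {0,2,3,4,6}:10  {0,2,3,5,7}:10  {0,2,3,6,7}:20  {1,2,3,4,6}:30  {1,2,3,5,7}:30  {1,2,3,6,7}:60  {1,3,4,6,7}:60  {1,3,5,6,7}:60  {1,4,5,6,7}:30  {2,3,4,6,7}:30  {2,3,5,6,7}:30  {3,4,5,6,7}:30
  |U|=6: {0,1,2,3,4,6}:60  {0,1,2,3,5,7}:60  {0,1,2,3,6,7}:120  {0,2,3,4,6,7}:60  {0,2,3,5,6,7}:60  {1,2,3,4,6,7}:180  {1,2,3,5,6,7}:180  {1,3,4,5,6,7}:180  {2,3,4,5,6,7}:90
  start at 0(f): 630
  start at 1(d): 210
  start at 4(c): 420
  start at 5(e): 420
sum over floor = 1680

1680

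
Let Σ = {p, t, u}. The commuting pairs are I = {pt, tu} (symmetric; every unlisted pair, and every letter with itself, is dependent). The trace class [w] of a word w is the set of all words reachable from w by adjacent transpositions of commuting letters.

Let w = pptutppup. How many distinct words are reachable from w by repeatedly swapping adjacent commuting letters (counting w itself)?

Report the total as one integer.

0(p) covers ∅
1(p) covers 0:p
2(t) covers ∅
3(u) covers 1:p
4(t) covers 2:t
5(p) covers 3:u
6(p) covers 5:p
7(u) covers 6:p
8(p) covers 7:u
floor of heap: 0:p, 2:t
completions by unplaced set U, small U first (add the entries for U minus each lowest piece of U):
  |U|=1: {4}:1  {8}:1
  |U|=2: {2,4}:1  {4,8}:2  {7,8}:1
  |U|=3: {2,4,8}:3  {4,7,8}:3  {6,7,8}:1
  |U|=4: {2,4,7,8}:6  {4,6,7,8}:4  {5,6,7,8}:1
  |U|=5: {2,4,6,7,8}:10  {3,5,6,7,8}:1  {4,5,6,7,8}:5
  |U|=6: {1,3,5,6,7,8}:1  {2,4,5,6,7,8}:15  {3,4,5,6,7,8}:6
  |U|=7: {0,1,3,5,6,7,8}:1  {1,3,4,5,6,7,8}:7  {2,3,4,5,6,7,8}:21
  start at 0(p): 28
  start at 2(t): 8
sum over floor = 36

36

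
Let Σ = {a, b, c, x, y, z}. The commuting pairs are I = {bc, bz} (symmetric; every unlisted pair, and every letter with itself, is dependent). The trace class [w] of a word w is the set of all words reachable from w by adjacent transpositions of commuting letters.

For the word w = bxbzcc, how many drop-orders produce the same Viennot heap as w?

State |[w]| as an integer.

4

drop 0:b onto floor
drop 1:x onto {0:b}
drop 2:b onto {1:x}
drop 3:z onto {1:x}
drop 4:c onto {3:z}
drop 5:c onto {4:c}
ground layer = {0:b}
drop-orders for the pieces not yet dropped (sum over which currently-grounded one goes next):
  1 to go: {2} 1  {5} 1
  2 to go: {2,5} 2  {4,5} 1
  3 to go: {2,4,5} 3  {3,4,5} 1
  4 to go: {2,3,4,5} 4
  if 0:b drops first: 4 orders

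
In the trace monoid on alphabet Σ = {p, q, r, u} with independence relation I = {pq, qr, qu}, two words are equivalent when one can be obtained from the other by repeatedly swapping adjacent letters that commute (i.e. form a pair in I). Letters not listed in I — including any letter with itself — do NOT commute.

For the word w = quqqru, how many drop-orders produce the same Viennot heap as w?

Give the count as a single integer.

piece 0:q — minimal
piece 1:u — minimal
piece 2:q rests on {0:q}
piece 3:q rests on {2:q}
piece 4:r rests on {1:u}
piece 5:u rests on {4:r}
minimal pieces: {0:q, 1:u}
ways to finish when only these pieces remain (= sum over removing one remaining piece with nothing left below it):
  1 left: {3}→1  {5}→1
  2 left: {2,3}→1  {3,5}→2  {4,5}→1
  3 left: {0,2,3}→1  {1,4,5}→1  {2,3,5}→3  {3,4,5}→3
  4 left: {0,2,3,5}→4  {1,3,4,5}→4  {2,3,4,5}→6
  placing 0:q first → 10 extensions
  placing 1:u first → 10 extensions
total linear extensions = 20

20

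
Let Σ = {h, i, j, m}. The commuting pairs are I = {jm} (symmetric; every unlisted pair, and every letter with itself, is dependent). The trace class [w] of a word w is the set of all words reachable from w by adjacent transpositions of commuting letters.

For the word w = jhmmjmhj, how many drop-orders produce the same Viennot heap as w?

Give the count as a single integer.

piece 0:j — minimal
piece 1:h rests on {0:j}
piece 2:m rests on {1:h}
piece 3:m rests on {2:m}
piece 4:j rests on {1:h}
piece 5:m rests on {3:m}
piece 6:h rests on {4:j, 5:m}
piece 7:j rests on {6:h}
minimal pieces: {0:j}
ways to finish when only these pieces remain (= sum over removing one remaining piece with nothing left below it):
  1 left: {7}→1
  2 left: {6,7}→1
  3 left: {4,6,7}→1  {5,6,7}→1
  4 left: {3,5,6,7}→1  {4,5,6,7}→2
  5 left: {2,3,5,6,7}→1  {3,4,5,6,7}→3
  6 left: {2,3,4,5,6,7}→4
  placing 0:j first → 4 extensions

4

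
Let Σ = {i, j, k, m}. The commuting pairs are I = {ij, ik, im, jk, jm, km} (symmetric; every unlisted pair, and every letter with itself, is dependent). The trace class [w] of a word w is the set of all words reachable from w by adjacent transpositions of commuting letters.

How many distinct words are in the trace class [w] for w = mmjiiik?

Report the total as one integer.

420

piece 0:m — minimal
piece 1:m rests on {0:m}
piece 2:j — minimal
piece 3:i — minimal
piece 4:i rests on {3:i}
piece 5:i rests on {4:i}
piece 6:k — minimal
minimal pieces: {0:m, 2:j, 3:i, 6:k}
ways to finish when only these pieces remain (= sum over removing one remaining piece with nothing left below it):
  1 left: {1}→1  {2}→1  {5}→1  {6}→1
  2 left: {0,1}→1  {1,2}→2  {1,5}→2  {1,6}→2  {2,5}→2  {2,6}→2  {4,5}→1  {5,6}→2
  3 left: {0,1,2}→3  {0,1,5}→3  {0,1,6}→3  {1,2,5}→6  {1,2,6}→6  {1,4,5}→3  {1,5,6}→6  {2,4,5}→3  {2,5,6}→6  {3,4,5}→1  {4,5,6}→3
  4 left: {0,1,2,5}→12  {0,1,2,6}→12  {0,1,4,5}→6  {0,1,5,6}→12  {1,2,4,5}→12  {1,2,5,6}→24  {1,3,4,5}→4  {1,4,5,6}→12  {2,3,4,5}→4  {2,4,5,6}→12  {3,4,5,6}→4
  5 left: {0,1,2,4,5}→30  {0,1,2,5,6}→60  {0,1,3,4,5}→10  {0,1,4,5,6}→30  {1,2,3,4,5}→20  {1,2,4,5,6}→60  {1,3,4,5,6}→20  {2,3,4,5,6}→20
  placing 0:m first → 120 extensions
  placing 2:j first → 60 extensions
  placing 3:i first → 180 extensions
  placing 6:k first → 60 extensions
total linear extensions = 420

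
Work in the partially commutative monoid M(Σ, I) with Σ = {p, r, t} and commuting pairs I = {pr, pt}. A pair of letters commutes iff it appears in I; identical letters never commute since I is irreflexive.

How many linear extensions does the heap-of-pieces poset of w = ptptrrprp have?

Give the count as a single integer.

126

piece 0:p — minimal
piece 1:t — minimal
piece 2:p rests on {0:p}
piece 3:t rests on {1:t}
piece 4:r rests on {3:t}
piece 5:r rests on {4:r}
piece 6:p rests on {2:p}
piece 7:r rests on {5:r}
piece 8:p rests on {6:p}
minimal pieces: {0:p, 1:t}
ways to finish when only these pieces remain (= sum over removing one remaining piece with nothing left below it):
  1 left: {7}→1  {8}→1
  2 left: {5,7}→1  {6,8}→1  {7,8}→2
  3 left: {2,6,8}→1  {4,5,7}→1  {5,7,8}→3  {6,7,8}→3
  4 left: {0,2,6,8}→1  {2,6,7,8}→4  {3,4,5,7}→1  {4,5,7,8}→4  {5,6,7,8}→6
  5 left: {0,2,6,7,8}→5  {1,3,4,5,7}→1  {2,5,6,7,8}→10  {3,4,5,7,8}→5  {4,5,6,7,8}→10
  6 left: {0,2,5,6,7,8}→15  {1,3,4,5,7,8}→6  {2,4,5,6,7,8}→20  {3,4,5,6,7,8}→15
  7 left: {0,2,4,5,6,7,8}→35  {1,3,4,5,6,7,8}→21  {2,3,4,5,6,7,8}→35
  placing 0:p first → 56 extensions
  placing 1:t first → 70 extensions
total linear extensions = 126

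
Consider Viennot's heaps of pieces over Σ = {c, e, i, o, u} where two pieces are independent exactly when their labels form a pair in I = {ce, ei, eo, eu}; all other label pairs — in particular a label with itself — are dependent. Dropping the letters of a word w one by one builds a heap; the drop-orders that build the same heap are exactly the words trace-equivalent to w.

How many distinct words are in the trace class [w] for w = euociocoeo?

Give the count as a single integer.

drop 0:e onto floor
drop 1:u onto floor
drop 2:o onto {1:u}
drop 3:c onto {2:o}
drop 4:i onto {3:c}
drop 5:o onto {4:i}
drop 6:c onto {5:o}
drop 7:o onto {6:c}
drop 8:e onto {0:e}
drop 9:o onto {7:o}
ground layer = {0:e, 1:u}
drop-orders for the pieces not yet dropped (sum over which currently-grounded one goes next):
  1 to go: {8} 1  {9} 1
  2 to go: {0,8} 1  {7,9} 1  {8,9} 2
  3 to go: {0,8,9} 3  {6,7,9} 1  {7,8,9} 3
  4 to go: {0,7,8,9} 6  {5,6,7,9} 1  {6,7,8,9} 4
  5 to go: {0,6,7,8,9} 10  {4,5,6,7,9} 1  {5,6,7,8,9} 5
  6 to go: {0,5,6,7,8,9} 15  {3,4,5,6,7,9} 1  {4,5,6,7,8,9} 6
  7 to go: {0,4,5,6,7,8,9} 21  {2,3,4,5,6,7,9} 1  {3,4,5,6,7,8,9} 7
  8 to go: {0,3,4,5,6,7,8,9} 28  {1,2,3,4,5,6,7,9} 1  {2,3,4,5,6,7,8,9} 8
  if 0:e drops first: 9 orders
  if 1:u drops first: 36 orders
heap linearizations: 45

45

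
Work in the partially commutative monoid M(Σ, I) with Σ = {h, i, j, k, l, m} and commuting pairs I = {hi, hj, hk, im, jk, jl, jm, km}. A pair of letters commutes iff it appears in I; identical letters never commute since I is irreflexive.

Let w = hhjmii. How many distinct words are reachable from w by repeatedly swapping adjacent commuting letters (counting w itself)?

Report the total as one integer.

0(h) covers ∅
1(h) covers 0:h
2(j) covers ∅
3(m) covers 1:h
4(i) covers 2:j
5(i) covers 4:i
floor of heap: 0:h, 2:j
completions by unplaced set U, small U first (add the entries for U minus each lowest piece of U):
  |U|=1: {3}:1  {5}:1
  |U|=2: {1,3}:1  {3,5}:2  {4,5}:1
  |U|=3: {0,1,3}:1  {1,3,5}:3  {2,4,5}:1  {3,4,5}:3
  |U|=4: {0,1,3,5}:4  {1,3,4,5}:6  {2,3,4,5}:4
  start at 0(h): 10
  start at 2(j): 10
sum over floor = 20

20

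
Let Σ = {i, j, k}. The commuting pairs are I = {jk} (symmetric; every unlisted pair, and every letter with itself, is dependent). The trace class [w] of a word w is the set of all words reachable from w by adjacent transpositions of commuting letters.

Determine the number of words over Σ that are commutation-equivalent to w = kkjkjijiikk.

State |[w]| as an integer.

10

drop 0:k onto floor
drop 1:k onto {0:k}
drop 2:j onto floor
drop 3:k onto {1:k}
drop 4:j onto {2:j}
drop 5:i onto {3:k, 4:j}
drop 6:j onto {5:i}
drop 7:i onto {6:j}
drop 8:i onto {7:i}
drop 9:k onto {8:i}
drop 10:k onto {9:k}
ground layer = {0:k, 2:j}
drop-orders for the pieces not yet dropped (sum over which currently-grounded one goes next):
  1 to go: {10} 1
  2 to go: {9,10} 1
  3 to go: {8,9,10} 1
  4 to go: {7,8,9,10} 1
  5 to go: {6,7,8,9,10} 1
  6 to go: {5,6,7,8,9,10} 1
  7 to go: {3,5,6,7,8,9,10} 1  {4,5,6,7,8,9,10} 1
  8 to go: {1,3,5,6,7,8,9,10} 1  {2,4,5,6,7,8,9,10} 1  {3,4,5,6,7,8,9,10} 2
  9 to go: {0,1,3,5,6,7,8,9,10} 1  {1,3,4,5,6,7,8,9,10} 3  {2,3,4,5,6,7,8,9,10} 3
  if 0:k drops first: 6 orders
  if 2:j drops first: 4 orders
heap linearizations: 10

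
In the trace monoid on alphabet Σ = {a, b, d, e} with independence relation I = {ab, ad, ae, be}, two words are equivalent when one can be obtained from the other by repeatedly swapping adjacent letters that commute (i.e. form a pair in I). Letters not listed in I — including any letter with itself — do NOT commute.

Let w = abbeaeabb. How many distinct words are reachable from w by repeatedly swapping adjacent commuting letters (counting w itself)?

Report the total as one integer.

1260

piece 0:a — minimal
piece 1:b — minimal
piece 2:b rests on {1:b}
piece 3:e — minimal
piece 4:a rests on {0:a}
piece 5:e rests on {3:e}
piece 6:a rests on {4:a}
piece 7:b rests on {2:b}
piece 8:b rests on {7:b}
minimal pieces: {0:a, 1:b, 3:e}
ways to finish when only these pieces remain (= sum over removing one remaining piece with nothing left below it):
  1 left: {5}→1  {6}→1  {8}→1
  2 left: {3,5}→1  {4,6}→1  {5,6}→2  {5,8}→2  {6,8}→2  {7,8}→1
  3 left: {0,4,6}→1  {2,7,8}→1  {3,5,6}→3  {3,5,8}→3  {4,5,6}→3  {4,6,8}→3  {5,6,8}→6  {5,7,8}→3  {6,7,8}→3
  4 left: {0,4,5,6}→4  {0,4,6,8}→4  {1,2,7,8}→1  {2,5,7,8}→4  {2,6,7,8}→4  {3,4,5,6}→6  {3,5,6,8}→12  {3,5,7,8}→6  {4,5,6,8}→12  {4,6,7,8}→6  {5,6,7,8}→12
  5 left: {0,3,4,5,6}→10  {0,4,5,6,8}→20  {0,4,6,7,8}→10  {1,2,5,7,8}→5  {1,2,6,7,8}→5  {2,3,5,7,8}→10  {2,4,6,7,8}→10  {2,5,6,7,8}→20  {3,4,5,6,8}→30  {3,5,6,7,8}→30  {4,5,6,7,8}→30
  6 left: {0,2,4,6,7,8}→20  {0,3,4,5,6,8}→60  {0,4,5,6,7,8}→60  {1,2,3,5,7,8}→15  {1,2,4,6,7,8}→15  {1,2,5,6,7,8}→30  {2,3,5,6,7,8}→60  {2,4,5,6,7,8}→60  {3,4,5,6,7,8}→90
  7 left: {0,1,2,4,6,7,8}→35  {0,2,4,5,6,7,8}→140  {0,3,4,5,6,7,8}→210  {1,2,3,5,6,7,8}→105  {1,2,4,5,6,7,8}→105  {2,3,4,5,6,7,8}→210
  placing 0:a first → 420 extensions
  placing 1:b first → 560 extensions
  placing 3:e first → 280 extensions
total linear extensions = 1260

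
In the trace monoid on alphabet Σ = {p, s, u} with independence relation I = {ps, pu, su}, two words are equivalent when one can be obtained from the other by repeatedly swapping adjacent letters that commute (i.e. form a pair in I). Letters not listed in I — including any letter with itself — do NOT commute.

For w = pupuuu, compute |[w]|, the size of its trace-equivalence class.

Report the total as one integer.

15

#0=p has no predecessor
#1=u has no predecessor
#2=p depends on [0:p]
#3=u depends on [1:u]
#4=u depends on [3:u]
#5=u depends on [4:u]
sources: [0:p, 1:u]
N(rest) = Σ N(rest − s) over sources s of rest; N(one piece) = 1:
  size 1 → [2]=1  [5]=1
  size 2 → [0,2]=1  [2,5]=2  [4,5]=1
  size 3 → [0,2,5]=3  [2,4,5]=3  [3,4,5]=1
  size 4 → [0,2,4,5]=6  [1,3,4,5]=1  [2,3,4,5]=4
  first=0(p) contributes 5
  first=1(u) contributes 10
|[w]| = 15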